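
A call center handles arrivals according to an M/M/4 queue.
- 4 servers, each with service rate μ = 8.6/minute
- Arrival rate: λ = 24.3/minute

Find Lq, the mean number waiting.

Traffic intensity: ρ = λ/(cμ) = 24.3/(4×8.6) = 0.7064
Since ρ = 0.7064 < 1, system is stable.
Offered load a = λ/μ = cρ = 24.3/8.6 = 2.8256
P₀ = [ Σₙ₌₀^3 aⁿ/n! + a^4/(4!(1-ρ)) ]⁻¹
Σ = a^0/0! + a^1/1! + a^2/2! + a^3/3! = 1.00000 + 2.82558 + 3.99196 + 3.75986 = 11.5774
a^4/(4!(1-ρ)) = 63.7428/(24 × 0.293605) = 9.0460
P₀ = 1/(11.5774 + 9.0460) = 0.04849
Lq = P₀·a^4·ρ / (4!(1-ρ)²) = 0.048489 × 63.7428 × 0.70640 / (24 × 0.086204) = 1.0553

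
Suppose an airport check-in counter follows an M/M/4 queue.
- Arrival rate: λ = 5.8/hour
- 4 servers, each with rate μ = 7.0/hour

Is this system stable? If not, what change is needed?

Stability requires ρ = λ/(cμ) < 1
ρ = 5.8/(4 × 7.0) = 5.8/28.00 = 0.2071
Since 0.2071 < 1, the system is STABLE.
The servers are busy 20.71% of the time.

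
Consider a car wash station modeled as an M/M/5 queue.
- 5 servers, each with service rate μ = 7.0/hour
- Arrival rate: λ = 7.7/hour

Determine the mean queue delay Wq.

Traffic intensity: ρ = λ/(cμ) = 7.7/(5×7.0) = 0.2200
Since ρ = 0.2200 < 1, system is stable.
Offered load a = λ/μ = cρ = 7.7/7.0 = 1.1000
P₀ = [ Σₙ₌₀^4 aⁿ/n! + a^5/(5!(1-ρ)) ]⁻¹
Σ = a^0/0! + a^1/1! + a^2/2! + a^3/3! + a^4/4! = 1.0000 + 1.1000 + 0.6050 + 0.2218 + 0.06100 = 2.9878
a^5/(5!(1-ρ)) = 1.6105/(120 × 0.7800) = 0.01721
P₀ = 1/(2.9878 + 0.01721) = 0.3328
Lq = P₀·a^5·ρ / (5!(1-ρ)²) = 0.3328 × 1.6105 × 0.2200 / (120 × 0.6084) = 0.001615
Wq = Lq/λ = 0.001615/7.7 = 0.0002097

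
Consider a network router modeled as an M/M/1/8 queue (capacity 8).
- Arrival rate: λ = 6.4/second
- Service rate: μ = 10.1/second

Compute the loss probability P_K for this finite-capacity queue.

ρ = λ/μ = 6.4/10.1 = 0.63366
P₀ = (1-ρ)/(1-ρ^(K+1)) = (1-0.63366)/(1-0.63366^9) = 0.36634/0.98353 = 0.3725
P_K = P₀×ρ^K = 0.37247 × 0.63366^8 = 0.37247 × 0.025993 = 0.009682
Blocking probability = 0.97%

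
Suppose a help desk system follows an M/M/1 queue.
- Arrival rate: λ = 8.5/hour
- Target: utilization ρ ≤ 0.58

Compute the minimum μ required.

ρ = λ/μ, so μ = λ/ρ
μ ≥ 8.5/0.58 = 14.6552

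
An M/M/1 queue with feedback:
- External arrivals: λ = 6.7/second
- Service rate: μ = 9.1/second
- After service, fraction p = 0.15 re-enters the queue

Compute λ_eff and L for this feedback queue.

Effective arrival rate: λ_eff = λ/(1-p) = 6.7/(1-0.15) = 6.7/0.85 = 7.882353
ρ = λ_eff/μ = 7.882353/9.1 = 0.8661926
L = ρ/(1-ρ) = 0.8661926/(1-0.8661926) = 6.4734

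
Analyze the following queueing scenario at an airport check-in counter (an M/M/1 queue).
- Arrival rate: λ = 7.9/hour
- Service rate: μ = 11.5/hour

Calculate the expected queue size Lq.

ρ = λ/μ = 7.9/11.5 = 0.6870
For M/M/1: Lq = λ²/(μ(μ-λ))
Lq = 62.41/(11.5 × 3.60)
Lq = 1.5075 passengers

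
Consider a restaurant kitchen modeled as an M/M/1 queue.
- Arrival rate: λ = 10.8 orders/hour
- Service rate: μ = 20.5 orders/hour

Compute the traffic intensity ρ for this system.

Server utilization: ρ = λ/μ
ρ = 10.8/20.5 = 0.5268
The server is busy 52.68% of the time.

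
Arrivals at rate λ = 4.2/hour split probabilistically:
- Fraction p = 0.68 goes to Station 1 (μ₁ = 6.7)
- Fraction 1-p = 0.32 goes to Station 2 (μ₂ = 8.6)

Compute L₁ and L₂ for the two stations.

Effective rates: λ₁ = 4.2×0.68 = 2.856, λ₂ = 4.2×0.32 = 1.344
Station 1: ρ₁ = 2.856/6.7 = 0.42627, L₁ = ρ₁/(1-ρ₁) = 0.42627/(1-0.42627) = 0.7430
Station 2: ρ₂ = 1.344/8.6 = 0.15628, L₂ = ρ₂/(1-ρ₂) = 0.15628/(1-0.15628) = 0.1852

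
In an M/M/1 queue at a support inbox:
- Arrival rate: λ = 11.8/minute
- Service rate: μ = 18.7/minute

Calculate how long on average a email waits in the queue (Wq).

First, compute utilization: ρ = λ/μ = 11.8/18.7 = 0.6310
For M/M/1: Wq = λ/(μ(μ-λ))
Wq = 11.8/(18.7 × (18.7-11.8))
Wq = 11.8/(18.7 × 6.90)
Wq = 0.09145 minutes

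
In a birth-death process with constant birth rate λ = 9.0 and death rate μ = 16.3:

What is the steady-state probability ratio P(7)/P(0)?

For constant rates: P(n)/P(0) = (λ/μ)^n
P(7)/P(0) = (9.0/16.3)^7 = 0.55215^7 = 0.01565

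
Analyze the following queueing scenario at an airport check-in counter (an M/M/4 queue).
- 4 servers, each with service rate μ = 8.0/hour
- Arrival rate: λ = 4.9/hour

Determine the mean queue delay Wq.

Traffic intensity: ρ = λ/(cμ) = 4.9/(4×8.0) = 0.1531
Since ρ = 0.1531 < 1, system is stable.
Offered load a = λ/μ = cρ = 4.9/8.0 = 0.6125
P₀ = [ Σₙ₌₀^3 aⁿ/n! + a^4/(4!(1-ρ)) ]⁻¹
Σ = a^0/0! + a^1/1! + a^2/2! + a^3/3! = 1.0000 + 0.6125 + 0.1876 + 0.03830 = 1.8384
a^4/(4!(1-ρ)) = 0.140742/(24 × 0.846875) = 0.006925
P₀ = 1/(1.8384 + 0.006925) = 0.5419
Lq = P₀·a^4·ρ / (4!(1-ρ)²) = 0.54192 × 0.14074 × 0.15313 / (24 × 0.71720) = 0.0006785
Wq = Lq/λ = 0.0006785/4.9 = 0.0001385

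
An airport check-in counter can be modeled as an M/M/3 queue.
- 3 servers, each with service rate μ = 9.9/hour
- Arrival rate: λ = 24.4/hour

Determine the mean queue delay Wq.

Traffic intensity: ρ = λ/(cμ) = 24.4/(3×9.9) = 0.8215
Since ρ = 0.8215 < 1, system is stable.
Offered load a = λ/μ = cρ = 24.4/9.9 = 2.4646
P₀ = [ Σₙ₌₀^2 aⁿ/n! + a^3/(3!(1-ρ)) ]⁻¹
Σ = a^0/0! + a^1/1! + a^2/2! = 1.00000 + 2.46465 + 3.03724 = 6.5019
a^3/(3!(1-ρ)) = 14.9715/(6 × 0.178451) = 13.9828
P₀ = 1/(6.5019 + 13.9828) = 0.04882
Lq = P₀·a^3·ρ / (3!(1-ρ)²) = 0.048817 × 14.9715 × 0.82155 / (6 × 0.031845) = 3.1425
Wq = Lq/λ = 3.1425/24.4 = 0.1288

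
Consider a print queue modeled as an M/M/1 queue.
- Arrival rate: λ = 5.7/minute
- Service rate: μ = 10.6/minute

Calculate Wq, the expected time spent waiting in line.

First, compute utilization: ρ = λ/μ = 5.7/10.6 = 0.5377
For M/M/1: Wq = λ/(μ(μ-λ))
Wq = 5.7/(10.6 × (10.6-5.7))
Wq = 5.7/(10.6 × 4.90)
Wq = 0.1097 minutes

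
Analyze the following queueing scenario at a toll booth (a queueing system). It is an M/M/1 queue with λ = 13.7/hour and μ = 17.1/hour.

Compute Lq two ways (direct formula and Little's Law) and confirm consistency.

Method 1 (direct): Lq = λ²/(μ(μ-λ)) = 187.69/(17.1 × 3.40) = 3.2282

Method 2 (Little's Law):
W = 1/(μ-λ) = 1/3.40 = 0.2941176
Wq = W - 1/μ = 0.2941176 - 0.05847953 = 0.235638
Lq = λWq = 13.7 × 0.235638 = 3.2282 ✔ (matches Method 1)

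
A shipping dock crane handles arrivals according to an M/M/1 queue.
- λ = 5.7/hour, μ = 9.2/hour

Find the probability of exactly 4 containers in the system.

ρ = λ/μ = 5.7/9.2 = 0.6196
P(n) = (1-ρ)ρⁿ
P(4) = (1-0.6196) × 0.6196^4
P(4) = 0.38040 × 0.14738
P(4) = 0.05606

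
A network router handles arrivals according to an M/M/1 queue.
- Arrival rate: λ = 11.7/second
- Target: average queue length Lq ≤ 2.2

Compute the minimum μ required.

For M/M/1: Lq = λ²/(μ(μ-λ))
Need Lq ≤ 2.2, i.e. μ(μ-λ) ≥ λ²/2.2
μ² - 11.7μ - 136.89/2.2 ≥ 0  →  μ² - 11.7μ - 62.22273 ≥ 0
Quadratic formula (positive root): μ = [λ + √(λ² + 4×62.22273)]/2
Discriminant: 136.89 + 4×62.22273 = 385.7809, √385.7809 = 19.6413
μ ≥ (11.7 + 19.6413)/2 = 15.6707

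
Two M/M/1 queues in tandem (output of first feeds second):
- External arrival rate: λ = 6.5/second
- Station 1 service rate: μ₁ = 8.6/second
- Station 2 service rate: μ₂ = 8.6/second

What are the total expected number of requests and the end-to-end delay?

By Jackson's theorem, each station behaves as independent M/M/1.
Station 1: ρ₁ = 6.5/8.6 = 0.7558, L₁ = ρ₁/(1-ρ₁) = λ/(μ₁-λ) = 6.5/2.10 = 3.09524
Station 2: ρ₂ = 6.5/8.6 = 0.7558, L₂ = ρ₂/(1-ρ₂) = λ/(μ₂-λ) = 6.5/2.10 = 3.09524
Total: L = L₁ + L₂ = 3.09524 + 3.09524 = 6.1905
W = L/λ = 6.1905/6.5 = 0.9524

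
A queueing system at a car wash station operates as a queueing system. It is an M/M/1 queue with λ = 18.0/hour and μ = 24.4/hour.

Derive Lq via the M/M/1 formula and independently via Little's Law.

Method 1 (direct): Lq = λ²/(μ(μ-λ)) = 324.00/(24.4 × 6.40) = 2.0748

Method 2 (Little's Law):
W = 1/(μ-λ) = 1/6.40 = 0.15625
Wq = W - 1/μ = 0.15625 - 0.040984 = 0.115266
Lq = λWq = 18.0 × 0.115266 = 2.0748 ✔ (matches Method 1)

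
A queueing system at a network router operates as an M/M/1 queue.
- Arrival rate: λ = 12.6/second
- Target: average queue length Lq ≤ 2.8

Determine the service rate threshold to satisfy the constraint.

For M/M/1: Lq = λ²/(μ(μ-λ))
Need Lq ≤ 2.8, i.e. μ(μ-λ) ≥ λ²/2.8
μ² - 12.6μ - 158.76/2.8 ≥ 0  →  μ² - 12.6μ - 56.7000 ≥ 0
Quadratic formula (positive root): μ = [λ + √(λ² + 4×56.7000)]/2
Discriminant: 158.76 + 4×56.7000 = 385.5600, √385.5600 = 19.63568
μ ≥ (12.6 + 19.63568)/2 = 16.1178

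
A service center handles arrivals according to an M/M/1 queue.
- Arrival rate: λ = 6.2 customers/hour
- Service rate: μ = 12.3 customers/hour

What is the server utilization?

Server utilization: ρ = λ/μ
ρ = 6.2/12.3 = 0.5041
The server is busy 50.41% of the time.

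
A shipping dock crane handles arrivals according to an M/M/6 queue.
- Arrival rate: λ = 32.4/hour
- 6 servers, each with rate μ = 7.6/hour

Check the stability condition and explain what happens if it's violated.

Stability requires ρ = λ/(cμ) < 1
ρ = 32.4/(6 × 7.6) = 32.4/45.60 = 0.7105
Since 0.7105 < 1, the system is STABLE.
The servers are busy 71.05% of the time.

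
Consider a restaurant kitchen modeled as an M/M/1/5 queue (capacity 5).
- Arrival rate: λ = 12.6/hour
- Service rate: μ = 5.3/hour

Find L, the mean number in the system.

ρ = λ/μ = 12.6/5.3 = 2.37736
P₀ = (1-ρ)/(1-ρ^(K+1)) = (1-2.37736)/(1-2.37736^6) = -1.3774/-179.5384 = 0.007672
P_K = P₀×ρ^K = 0.007672 × 2.37736^5 = 0.007672 × 75.9407 = 0.5826
L = ρ[1 - (K+1)ρ^K + Kρ^(K+1)] / [(1-ρ)(1-ρ^(K+1))]
L = 2.37736 × (1 - 6×75.9407 + 5×180.5384) / ((1 - 2.37736) × (1 - 180.5384)) = 4.3074 orders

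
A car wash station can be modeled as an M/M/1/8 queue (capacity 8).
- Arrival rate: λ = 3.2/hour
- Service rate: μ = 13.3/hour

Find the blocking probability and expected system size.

ρ = λ/μ = 3.2/13.3 = 0.2406
P₀ = (1-ρ)/(1-ρ^(K+1)) = (1-0.2406)/(1-0.2406^9) = 0.7594/1.0000 = 0.7594
P_K = P₀×ρ^K = 0.7594 × 0.2406^8 = 0.7594 × 0.00001123 = 0.000008528
Blocking probability P_8 = 0.000008528 (0.0008528%)
L = ρ[1 - (K+1)ρ^K + Kρ^(K+1)] / [(1-ρ)(1-ρ^(K+1))]
L = 0.2406 × (1 - 9×0.00001123 + 8×0.000002702) / ((1 - 0.2406) × (1 - 0.000002702)) = 0.3168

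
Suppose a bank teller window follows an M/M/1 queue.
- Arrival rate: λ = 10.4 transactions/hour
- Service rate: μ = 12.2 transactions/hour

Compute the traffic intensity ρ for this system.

Server utilization: ρ = λ/μ
ρ = 10.4/12.2 = 0.8525
The server is busy 85.25% of the time.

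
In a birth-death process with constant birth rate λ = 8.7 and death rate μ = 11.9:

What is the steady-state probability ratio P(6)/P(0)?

For constant rates: P(n)/P(0) = (λ/μ)^n
P(6)/P(0) = (8.7/11.9)^6 = 0.7311^6 = 0.1527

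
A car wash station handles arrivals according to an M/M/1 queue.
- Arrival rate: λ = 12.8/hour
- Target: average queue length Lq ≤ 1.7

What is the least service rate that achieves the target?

For M/M/1: Lq = λ²/(μ(μ-λ))
Need Lq ≤ 1.7, i.e. μ(μ-λ) ≥ λ²/1.7
μ² - 12.8μ - 163.84/1.7 ≥ 0  →  μ² - 12.8μ - 96.37647 ≥ 0
Quadratic formula (positive root): μ = [λ + √(λ² + 4×96.37647)]/2
Discriminant: 163.84 + 4×96.37647 = 549.3459, √549.3459 = 23.4381
μ ≥ (12.8 + 23.4381)/2 = 18.1191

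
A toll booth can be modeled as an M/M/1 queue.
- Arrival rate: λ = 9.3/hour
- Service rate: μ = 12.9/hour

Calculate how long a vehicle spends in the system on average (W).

First, compute utilization: ρ = λ/μ = 9.3/12.9 = 0.7209
For M/M/1: W = 1/(μ-λ)
W = 1/(12.9-9.3) = 1/3.60
W = 0.2778 hours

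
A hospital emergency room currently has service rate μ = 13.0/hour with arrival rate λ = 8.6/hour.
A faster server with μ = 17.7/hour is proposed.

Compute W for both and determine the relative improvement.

System 1: ρ₁ = 8.6/13.0 = 0.6615, W₁ = 1/(13.0-8.6) = 0.2273
System 2: ρ₂ = 8.6/17.7 = 0.4859, W₂ = 1/(17.7-8.6) = 0.1099
Improvement: (W₁-W₂)/W₁ = (0.2273-0.1099)/0.2273 = 51.65%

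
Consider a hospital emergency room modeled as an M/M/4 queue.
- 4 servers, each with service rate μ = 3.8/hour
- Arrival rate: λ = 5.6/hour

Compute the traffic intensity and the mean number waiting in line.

Traffic intensity: ρ = λ/(cμ) = 5.6/(4×3.8) = 0.3684
Since ρ = 0.3684 < 1, system is stable.
Offered load a = λ/μ = cρ = 5.6/3.8 = 1.4737
P₀ = [ Σₙ₌₀^3 aⁿ/n! + a^4/(4!(1-ρ)) ]⁻¹
Σ = a^0/0! + a^1/1! + a^2/2! + a^3/3! = 1.0000 + 1.4737 + 1.0859 + 0.5334 = 4.0930
a^4/(4!(1-ρ)) = 4.7165/(24 × 0.63158) = 0.3112
P₀ = 1/(4.0930 + 0.3112) = 0.2271
Lq = P₀·a^4·ρ / (4!(1-ρ)²) = 0.22706 × 4.7165 × 0.36842 / (24 × 0.39889) = 0.04121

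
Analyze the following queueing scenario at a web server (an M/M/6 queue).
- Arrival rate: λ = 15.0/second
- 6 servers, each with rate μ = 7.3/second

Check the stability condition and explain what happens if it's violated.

Stability requires ρ = λ/(cμ) < 1
ρ = 15.0/(6 × 7.3) = 15.0/43.80 = 0.3425
Since 0.3425 < 1, the system is STABLE.
The servers are busy 34.25% of the time.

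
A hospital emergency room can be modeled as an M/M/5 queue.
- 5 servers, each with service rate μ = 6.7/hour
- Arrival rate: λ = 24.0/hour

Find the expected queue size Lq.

Traffic intensity: ρ = λ/(cμ) = 24.0/(5×6.7) = 0.7164
Since ρ = 0.7164 < 1, system is stable.
Offered load a = λ/μ = cρ = 24.0/6.7 = 3.5821
P₀ = [ Σₙ₌₀^4 aⁿ/n! + a^5/(5!(1-ρ)) ]⁻¹
Σ = a^0/0! + a^1/1! + a^2/2! + a^3/3! + a^4/4! = 1.0000 + 3.5821 + 6.4157 + 7.6605 + 6.8602 = 25.5185
a^5/(5!(1-ρ)) = 589.7693/(120 × 0.283582) = 17.3309
P₀ = 1/(25.5185 + 17.3309) = 0.02334
Lq = P₀·a^5·ρ / (5!(1-ρ)²) = 0.023338 × 589.7693 × 0.71642 / (120 × 0.080419) = 1.0218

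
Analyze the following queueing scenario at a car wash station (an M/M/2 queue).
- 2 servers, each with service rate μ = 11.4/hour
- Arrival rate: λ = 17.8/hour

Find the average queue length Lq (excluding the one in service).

Traffic intensity: ρ = λ/(cμ) = 17.8/(2×11.4) = 0.7807
Since ρ = 0.7807 < 1, system is stable.
Offered load a = λ/μ = cρ = 17.8/11.4 = 1.5614
P₀ = [ Σₙ₌₀^1 aⁿ/n! + a^2/(2!(1-ρ)) ]⁻¹
Σ = a^0/0! + a^1/1! = 1.0000 + 1.5614 = 2.5614
a^2/(2!(1-ρ)) = 2.4380/(2 × 0.2193) = 5.5586
P₀ = 1/(2.5614 + 5.5586) = 0.1232
Lq = P₀·a^2·ρ / (2!(1-ρ)²) = 0.12315 × 2.4380 × 0.78070 / (2 × 0.048092) = 2.4370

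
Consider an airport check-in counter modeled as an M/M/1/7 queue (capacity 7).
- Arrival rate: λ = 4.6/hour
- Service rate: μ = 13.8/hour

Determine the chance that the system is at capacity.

ρ = λ/μ = 4.6/13.8 = 0.33333
P₀ = (1-ρ)/(1-ρ^(K+1)) = (1-0.33333)/(1-0.33333^8) = 0.6667/0.9998 = 0.6668
P_K = P₀×ρ^K = 0.6668 × 0.33333^7 = 0.6668 × 0.0004572 = 0.0003049
Blocking probability = 0.03049%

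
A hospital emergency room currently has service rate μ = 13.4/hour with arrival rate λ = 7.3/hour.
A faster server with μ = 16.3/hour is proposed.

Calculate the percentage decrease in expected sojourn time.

System 1: ρ₁ = 7.3/13.4 = 0.5448, W₁ = 1/(13.4-7.3) = 0.16393
System 2: ρ₂ = 7.3/16.3 = 0.4479, W₂ = 1/(16.3-7.3) = 0.11111
Improvement: (W₁-W₂)/W₁ = (0.16393-0.11111)/0.16393 = 32.22%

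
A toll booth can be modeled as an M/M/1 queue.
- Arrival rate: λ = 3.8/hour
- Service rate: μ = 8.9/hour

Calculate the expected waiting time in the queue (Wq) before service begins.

First, compute utilization: ρ = λ/μ = 3.8/8.9 = 0.4270
For M/M/1: Wq = λ/(μ(μ-λ))
Wq = 3.8/(8.9 × (8.9-3.8))
Wq = 3.8/(8.9 × 5.10)
Wq = 0.08372 hours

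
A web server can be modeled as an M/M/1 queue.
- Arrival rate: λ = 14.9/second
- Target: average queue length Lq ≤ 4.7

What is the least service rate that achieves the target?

For M/M/1: Lq = λ²/(μ(μ-λ))
Need Lq ≤ 4.7, i.e. μ(μ-λ) ≥ λ²/4.7
μ² - 14.9μ - 222.01/4.7 ≥ 0  →  μ² - 14.9μ - 47.23617 ≥ 0
Quadratic formula (positive root): μ = [λ + √(λ² + 4×47.23617)]/2
Discriminant: 222.01 + 4×47.23617 = 410.9547, √410.9547 = 20.2720
μ ≥ (14.9 + 20.2720)/2 = 17.5860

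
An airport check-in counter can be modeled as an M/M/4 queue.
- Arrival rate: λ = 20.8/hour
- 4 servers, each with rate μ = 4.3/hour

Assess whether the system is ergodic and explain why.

Stability requires ρ = λ/(cμ) < 1
ρ = 20.8/(4 × 4.3) = 20.8/17.20 = 1.2093
Since 1.2093 ≥ 1, the system is UNSTABLE.
Need c > λ/μ = 20.8/4.3 = 4.84.
Minimum servers needed: c = 5.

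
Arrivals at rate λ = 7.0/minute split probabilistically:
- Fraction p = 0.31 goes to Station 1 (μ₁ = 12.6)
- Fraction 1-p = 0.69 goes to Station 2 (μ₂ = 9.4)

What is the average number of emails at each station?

Effective rates: λ₁ = 7.0×0.31 = 2.17, λ₂ = 7.0×0.69 = 4.83
Station 1: ρ₁ = 2.17/12.6 = 0.17222, L₁ = ρ₁/(1-ρ₁) = 0.17222/(1-0.17222) = 0.2081
Station 2: ρ₂ = 4.83/9.4 = 0.51383, L₂ = ρ₂/(1-ρ₂) = 0.51383/(1-0.51383) = 1.0569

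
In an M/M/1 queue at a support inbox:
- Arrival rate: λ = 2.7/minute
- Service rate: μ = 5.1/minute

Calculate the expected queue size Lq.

ρ = λ/μ = 2.7/5.1 = 0.5294
For M/M/1: Lq = λ²/(μ(μ-λ))
Lq = 7.29/(5.1 × 2.40)
Lq = 0.5956 emails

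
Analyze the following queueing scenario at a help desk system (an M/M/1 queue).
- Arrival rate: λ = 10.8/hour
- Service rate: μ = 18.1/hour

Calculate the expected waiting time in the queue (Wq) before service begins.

First, compute utilization: ρ = λ/μ = 10.8/18.1 = 0.5967
For M/M/1: Wq = λ/(μ(μ-λ))
Wq = 10.8/(18.1 × (18.1-10.8))
Wq = 10.8/(18.1 × 7.30)
Wq = 0.08174 hours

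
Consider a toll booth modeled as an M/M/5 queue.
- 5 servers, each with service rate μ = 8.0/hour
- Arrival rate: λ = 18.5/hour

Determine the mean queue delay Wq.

Traffic intensity: ρ = λ/(cμ) = 18.5/(5×8.0) = 0.4625
Since ρ = 0.4625 < 1, system is stable.
Offered load a = λ/μ = cρ = 18.5/8.0 = 2.3125
P₀ = [ Σₙ₌₀^4 aⁿ/n! + a^5/(5!(1-ρ)) ]⁻¹
Σ = a^0/0! + a^1/1! + a^2/2! + a^3/3! + a^4/4! = 1.0000 + 2.3125 + 2.6738 + 2.0611 + 1.1916 = 9.2390
a^5/(5!(1-ρ)) = 66.1316/(120 × 0.5375) = 1.0253
P₀ = 1/(9.2390 + 1.0253) = 0.09743
Lq = P₀·a^5·ρ / (5!(1-ρ)²) = 0.097425 × 66.1316 × 0.46250 / (120 × 0.28891) = 0.08595
Wq = Lq/λ = 0.08595/18.5 = 0.004646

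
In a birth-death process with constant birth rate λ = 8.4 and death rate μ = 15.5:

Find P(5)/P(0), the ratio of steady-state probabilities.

For constant rates: P(n)/P(0) = (λ/μ)^n
P(5)/P(0) = (8.4/15.5)^5 = 0.54194^5 = 0.04675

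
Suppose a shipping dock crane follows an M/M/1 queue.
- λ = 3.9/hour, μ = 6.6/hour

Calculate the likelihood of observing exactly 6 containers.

ρ = λ/μ = 3.9/6.6 = 0.59091
P(n) = (1-ρ)ρⁿ
P(6) = (1-0.59091) × 0.59091^6
P(6) = 0.4091 × 0.04257
P(6) = 0.01742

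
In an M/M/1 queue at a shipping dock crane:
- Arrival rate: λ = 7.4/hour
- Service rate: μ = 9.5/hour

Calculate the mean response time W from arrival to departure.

First, compute utilization: ρ = λ/μ = 7.4/9.5 = 0.7789
For M/M/1: W = 1/(μ-λ)
W = 1/(9.5-7.4) = 1/2.10
W = 0.4762 hours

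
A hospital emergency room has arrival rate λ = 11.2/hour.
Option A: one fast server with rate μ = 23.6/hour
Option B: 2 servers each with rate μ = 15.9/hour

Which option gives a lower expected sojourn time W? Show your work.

Option A: single server μ = 23.6 (M/M/1)
  ρ_A = 11.2/23.6 = 0.4746
  W_A = 1/(μ-λ) = 1/(23.6-11.2) = 1/12.40 = 0.08065

Option B: 2 servers μ = 15.9 (M/M/2)
  ρ_B = λ/(cμ) = 11.2/(2×15.9) = 0.3522
  Offered load a = λ/μ = cρ = 11.2/15.9 = 0.7044
  P₀ = [ Σₙ₌₀^1 aⁿ/n! + a^2/(2!(1-ρ)) ]⁻¹
  Σ = a^0/0! + a^1/1! = 1.0000 + 0.7044 = 1.7044
  a^2/(2!(1-ρ)) = 0.4962/(2 × 0.6478) = 0.3830
  P₀ = 1/(1.7044 + 0.3830) = 0.4791
  Lq = P₀·a^2·ρ / (2!(1-ρ)²) = 0.47907 × 0.49618 × 0.35220 / (2 × 0.41964) = 0.09975
  Wq_B = Lq/λ = 0.09975/11.2 = 0.008906
  W_B = Wq_B + 1/μ = 0.008906 + 0.06289 = 0.07180

Since W_B = 0.07180 < W_A = 0.08065, Option B (multiple servers) has the shorter time in system.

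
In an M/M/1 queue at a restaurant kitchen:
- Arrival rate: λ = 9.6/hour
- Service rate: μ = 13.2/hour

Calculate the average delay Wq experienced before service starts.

First, compute utilization: ρ = λ/μ = 9.6/13.2 = 0.7273
For M/M/1: Wq = λ/(μ(μ-λ))
Wq = 9.6/(13.2 × (13.2-9.6))
Wq = 9.6/(13.2 × 3.60)
Wq = 0.2020 hours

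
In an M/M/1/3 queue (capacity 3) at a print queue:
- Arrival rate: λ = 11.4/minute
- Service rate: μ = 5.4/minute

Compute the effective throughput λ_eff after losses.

ρ = λ/μ = 11.4/5.4 = 2.11111
P₀ = (1-ρ)/(1-ρ^(K+1)) = (1-2.11111)/(1-2.11111^4) = -1.1111/-18.8629 = 0.05890
P_K = P₀×ρ^K = 0.05890 × 2.11111^3 = 0.05890 × 9.4088 = 0.5542
λ_eff = λ(1-P_K) = 11.4 × (1 - 0.55422) = 11.4 × 0.44578 = 5.0819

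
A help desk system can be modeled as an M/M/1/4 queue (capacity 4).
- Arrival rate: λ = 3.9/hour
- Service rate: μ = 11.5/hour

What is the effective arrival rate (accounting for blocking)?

ρ = λ/μ = 3.9/11.5 = 0.33913
P₀ = (1-ρ)/(1-ρ^(K+1)) = (1-0.33913)/(1-0.33913^5) = 0.660870/0.995514 = 0.6638
P_K = P₀×ρ^K = 0.66385 × 0.33913^4 = 0.66385 × 0.013227 = 0.008781
λ_eff = λ(1-P_K) = 3.9 × (1 - 0.008781) = 3.9 × 0.99122 = 3.8658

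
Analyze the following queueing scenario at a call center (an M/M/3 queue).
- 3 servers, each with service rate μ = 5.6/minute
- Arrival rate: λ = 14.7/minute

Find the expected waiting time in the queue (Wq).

Traffic intensity: ρ = λ/(cμ) = 14.7/(3×5.6) = 0.8750
Since ρ = 0.8750 < 1, system is stable.
Offered load a = λ/μ = cρ = 14.7/5.6 = 2.6250
P₀ = [ Σₙ₌₀^2 aⁿ/n! + a^3/(3!(1-ρ)) ]⁻¹
Σ = a^0/0! + a^1/1! + a^2/2! = 1.0000 + 2.6250 + 3.4453 = 7.0703
a^3/(3!(1-ρ)) = 18.0879/(6 × 0.1250) = 24.1172
P₀ = 1/(7.0703 + 24.1172) = 0.03206
Lq = P₀·a^3·ρ / (3!(1-ρ)²) = 0.032064 × 18.0879 × 0.87500 / (6 × 0.015625) = 5.4131
Wq = Lq/λ = 5.4131/14.7 = 0.3682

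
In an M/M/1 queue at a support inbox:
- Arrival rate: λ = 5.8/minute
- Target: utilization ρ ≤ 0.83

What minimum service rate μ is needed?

ρ = λ/μ, so μ = λ/ρ
μ ≥ 5.8/0.83 = 6.9880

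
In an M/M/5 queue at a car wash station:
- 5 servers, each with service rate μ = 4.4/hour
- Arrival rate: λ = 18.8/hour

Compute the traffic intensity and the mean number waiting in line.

Traffic intensity: ρ = λ/(cμ) = 18.8/(5×4.4) = 0.8545
Since ρ = 0.8545 < 1, system is stable.
Offered load a = λ/μ = cρ = 18.8/4.4 = 4.2727
P₀ = [ Σₙ₌₀^4 aⁿ/n! + a^5/(5!(1-ρ)) ]⁻¹
Σ = a^0/0! + a^1/1! + a^2/2! + a^3/3! + a^4/4! = 1.000000 + 4.272727 + 9.128099 + 13.00063 + 13.88703 = 41.2885
a^5/(5!(1-ρ)) = 1424.0521/(120 × 0.1454545) = 81.5863
P₀ = 1/(41.2885 + 81.5863) = 0.008138
Lq = P₀·a^5·ρ / (5!(1-ρ)²) = 0.0081384 × 1424.0521 × 0.85455 / (120 × 0.021157) = 3.9009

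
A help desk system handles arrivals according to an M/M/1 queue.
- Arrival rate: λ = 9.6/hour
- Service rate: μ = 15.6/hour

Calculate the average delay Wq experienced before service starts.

First, compute utilization: ρ = λ/μ = 9.6/15.6 = 0.6154
For M/M/1: Wq = λ/(μ(μ-λ))
Wq = 9.6/(15.6 × (15.6-9.6))
Wq = 9.6/(15.6 × 6.00)
Wq = 0.1026 hours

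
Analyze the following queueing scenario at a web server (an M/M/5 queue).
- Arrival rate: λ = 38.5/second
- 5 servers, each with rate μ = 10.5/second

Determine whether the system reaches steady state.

Stability requires ρ = λ/(cμ) < 1
ρ = 38.5/(5 × 10.5) = 38.5/52.50 = 0.7333
Since 0.7333 < 1, the system is STABLE.
The servers are busy 73.33% of the time.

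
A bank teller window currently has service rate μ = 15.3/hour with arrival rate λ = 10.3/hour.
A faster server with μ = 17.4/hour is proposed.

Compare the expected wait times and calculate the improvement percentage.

System 1: ρ₁ = 10.3/15.3 = 0.6732, W₁ = 1/(15.3-10.3) = 0.20000
System 2: ρ₂ = 10.3/17.4 = 0.5920, W₂ = 1/(17.4-10.3) = 0.14085
Improvement: (W₁-W₂)/W₁ = (0.20000-0.14085)/0.20000 = 29.58%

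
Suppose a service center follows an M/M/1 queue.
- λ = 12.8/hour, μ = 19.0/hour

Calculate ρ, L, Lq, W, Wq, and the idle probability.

Step 1: ρ = λ/μ = 12.8/19.0 = 0.6737
Step 2: L = λ/(μ-λ) = 12.8/6.20 = 2.0645
Step 3: Lq = λ²/(μ(μ-λ)) = 163.84/(19.0×6.20) = 1.3908
Step 4: W = 1/(μ-λ) = 1/6.20 = 0.16129
Step 5: Wq = λ/(μ(μ-λ)) = 12.8/(19.0×6.20) = 0.1087
Step 6: P(0) = 1-ρ = 0.3263
Verify: L = λW = 12.8×0.16129 = 2.0645 ✔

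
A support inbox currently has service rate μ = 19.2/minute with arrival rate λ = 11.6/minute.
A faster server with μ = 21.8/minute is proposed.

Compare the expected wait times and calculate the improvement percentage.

System 1: ρ₁ = 11.6/19.2 = 0.6042, W₁ = 1/(19.2-11.6) = 0.13158
System 2: ρ₂ = 11.6/21.8 = 0.5321, W₂ = 1/(21.8-11.6) = 0.098039
Improvement: (W₁-W₂)/W₁ = (0.13158-0.098039)/0.13158 = 25.49%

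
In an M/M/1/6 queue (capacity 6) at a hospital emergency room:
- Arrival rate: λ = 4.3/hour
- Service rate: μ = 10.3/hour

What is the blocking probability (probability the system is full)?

ρ = λ/μ = 4.3/10.3 = 0.41748
P₀ = (1-ρ)/(1-ρ^(K+1)) = (1-0.41748)/(1-0.41748^7) = 0.5825/0.9978 = 0.5838
P_K = P₀×ρ^K = 0.5838 × 0.41748^6 = 0.5838 × 0.005294 = 0.003091
Blocking probability = 0.31%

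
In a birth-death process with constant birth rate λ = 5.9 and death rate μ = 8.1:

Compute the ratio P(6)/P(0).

For constant rates: P(n)/P(0) = (λ/μ)^n
P(6)/P(0) = (5.9/8.1)^6 = 0.728395^6 = 0.1493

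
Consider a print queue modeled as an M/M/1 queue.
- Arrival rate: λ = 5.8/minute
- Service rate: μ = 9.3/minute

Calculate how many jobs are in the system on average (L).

ρ = λ/μ = 5.8/9.3 = 0.6237
For M/M/1: L = λ/(μ-λ)
L = 5.8/(9.3-5.8) = 5.8/3.50
L = 1.6571 jobs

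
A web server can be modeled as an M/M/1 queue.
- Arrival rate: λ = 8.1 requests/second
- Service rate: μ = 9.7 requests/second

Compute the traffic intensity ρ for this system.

Server utilization: ρ = λ/μ
ρ = 8.1/9.7 = 0.8351
The server is busy 83.51% of the time.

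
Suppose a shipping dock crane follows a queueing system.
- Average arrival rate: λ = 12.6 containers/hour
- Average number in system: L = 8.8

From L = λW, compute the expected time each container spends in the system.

Little's Law: L = λW, so W = L/λ
W = 8.8/12.6 = 0.6984 hours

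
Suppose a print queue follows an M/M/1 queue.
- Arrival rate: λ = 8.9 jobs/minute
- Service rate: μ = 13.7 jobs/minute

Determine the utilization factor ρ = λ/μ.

Server utilization: ρ = λ/μ
ρ = 8.9/13.7 = 0.6496
The server is busy 64.96% of the time.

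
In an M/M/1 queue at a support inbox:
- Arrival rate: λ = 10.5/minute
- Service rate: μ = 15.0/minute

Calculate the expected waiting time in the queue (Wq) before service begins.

First, compute utilization: ρ = λ/μ = 10.5/15.0 = 0.7000
For M/M/1: Wq = λ/(μ(μ-λ))
Wq = 10.5/(15.0 × (15.0-10.5))
Wq = 10.5/(15.0 × 4.50)
Wq = 0.1556 minutes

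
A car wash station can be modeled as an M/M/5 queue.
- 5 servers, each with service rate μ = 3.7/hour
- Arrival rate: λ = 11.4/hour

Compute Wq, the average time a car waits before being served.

Traffic intensity: ρ = λ/(cμ) = 11.4/(5×3.7) = 0.6162
Since ρ = 0.6162 < 1, system is stable.
Offered load a = λ/μ = cρ = 11.4/3.7 = 3.0811
P₀ = [ Σₙ₌₀^4 aⁿ/n! + a^5/(5!(1-ρ)) ]⁻¹
Σ = a^0/0! + a^1/1! + a^2/2! + a^3/3! + a^4/4! = 1.000000 + 3.081081 + 4.746530 + 4.874815 + 3.754925 = 17.4574
a^5/(5!(1-ρ)) = 277.6615/(120 × 0.383784) = 6.0290
P₀ = 1/(17.4574 + 6.0290) = 0.04258
Lq = P₀·a^5·ρ / (5!(1-ρ)²) = 0.04258 × 277.6615 × 0.6162 / (120 × 0.1473) = 0.4122
Wq = Lq/λ = 0.4122/11.4 = 0.03616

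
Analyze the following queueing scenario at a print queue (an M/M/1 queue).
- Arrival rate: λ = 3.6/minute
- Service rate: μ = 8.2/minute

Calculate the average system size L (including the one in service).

ρ = λ/μ = 3.6/8.2 = 0.4390
For M/M/1: L = λ/(μ-λ)
L = 3.6/(8.2-3.6) = 3.6/4.60
L = 0.7826 jobs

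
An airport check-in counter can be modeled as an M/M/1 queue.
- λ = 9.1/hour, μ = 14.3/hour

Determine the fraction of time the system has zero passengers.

ρ = λ/μ = 9.1/14.3 = 0.6364
P(0) = 1 - ρ = 1 - 0.6364 = 0.3636
The server is idle 36.36% of the time.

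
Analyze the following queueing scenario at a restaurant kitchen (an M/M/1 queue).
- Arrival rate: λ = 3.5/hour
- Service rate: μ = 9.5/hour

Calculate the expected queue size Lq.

ρ = λ/μ = 3.5/9.5 = 0.3684
For M/M/1: Lq = λ²/(μ(μ-λ))
Lq = 12.25/(9.5 × 6.00)
Lq = 0.2149 orders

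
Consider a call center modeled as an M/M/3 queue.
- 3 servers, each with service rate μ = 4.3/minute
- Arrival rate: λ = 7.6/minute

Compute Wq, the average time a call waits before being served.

Traffic intensity: ρ = λ/(cμ) = 7.6/(3×4.3) = 0.5891
Since ρ = 0.5891 < 1, system is stable.
Offered load a = λ/μ = cρ = 7.6/4.3 = 1.7674
P₀ = [ Σₙ₌₀^2 aⁿ/n! + a^3/(3!(1-ρ)) ]⁻¹
Σ = a^0/0! + a^1/1! + a^2/2! = 1.00000 + 1.76744 + 1.56193 = 4.3294
a^3/(3!(1-ρ)) = 5.5212/(6 × 0.41085) = 2.2397
P₀ = 1/(4.3294 + 2.2397) = 0.1522
Lq = P₀·a^3·ρ / (3!(1-ρ)²) = 0.15223 × 5.5212 × 0.58915 / (6 × 0.16880) = 0.4889
Wq = Lq/λ = 0.4889/7.6 = 0.06433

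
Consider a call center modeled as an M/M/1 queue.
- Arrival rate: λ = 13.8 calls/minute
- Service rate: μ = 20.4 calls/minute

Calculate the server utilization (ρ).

Server utilization: ρ = λ/μ
ρ = 13.8/20.4 = 0.6765
The server is busy 67.65% of the time.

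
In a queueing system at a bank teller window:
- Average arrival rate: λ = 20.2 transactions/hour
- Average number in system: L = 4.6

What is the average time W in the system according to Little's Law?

Little's Law: L = λW, so W = L/λ
W = 4.6/20.2 = 0.2277 hours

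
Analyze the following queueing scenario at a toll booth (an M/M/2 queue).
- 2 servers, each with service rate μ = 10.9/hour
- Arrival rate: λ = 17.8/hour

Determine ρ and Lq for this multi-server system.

Traffic intensity: ρ = λ/(cμ) = 17.8/(2×10.9) = 0.8165
Since ρ = 0.8165 < 1, system is stable.
Offered load a = λ/μ = cρ = 17.8/10.9 = 1.6330
P₀ = [ Σₙ₌₀^1 aⁿ/n! + a^2/(2!(1-ρ)) ]⁻¹
Σ = a^0/0! + a^1/1! = 1.0000 + 1.6330 = 2.6330
a^2/(2!(1-ρ)) = 2.66678/(2 × 0.183486) = 7.2670
P₀ = 1/(2.6330 + 7.2670) = 0.1010
Lq = P₀·a^2·ρ / (2!(1-ρ)²) = 0.10101 × 2.6668 × 0.81651 / (2 × 0.033667) = 3.2665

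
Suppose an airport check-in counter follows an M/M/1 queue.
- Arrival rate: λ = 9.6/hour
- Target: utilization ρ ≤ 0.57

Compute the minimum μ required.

ρ = λ/μ, so μ = λ/ρ
μ ≥ 9.6/0.57 = 16.8421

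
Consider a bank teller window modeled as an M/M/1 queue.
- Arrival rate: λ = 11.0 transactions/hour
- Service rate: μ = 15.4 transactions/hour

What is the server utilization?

Server utilization: ρ = λ/μ
ρ = 11.0/15.4 = 0.7143
The server is busy 71.43% of the time.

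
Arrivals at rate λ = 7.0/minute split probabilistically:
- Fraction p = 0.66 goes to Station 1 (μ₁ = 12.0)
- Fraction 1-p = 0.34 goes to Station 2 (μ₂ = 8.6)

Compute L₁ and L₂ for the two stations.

Effective rates: λ₁ = 7.0×0.66 = 4.62, λ₂ = 7.0×0.34 = 2.38
Station 1: ρ₁ = 4.62/12.0 = 0.3850, L₁ = ρ₁/(1-ρ₁) = 0.3850/(1-0.3850) = 0.6260
Station 2: ρ₂ = 2.38/8.6 = 0.2767, L₂ = ρ₂/(1-ρ₂) = 0.2767/(1-0.2767) = 0.3826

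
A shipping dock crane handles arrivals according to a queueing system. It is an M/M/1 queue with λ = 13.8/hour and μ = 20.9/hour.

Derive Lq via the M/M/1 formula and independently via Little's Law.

Method 1 (direct): Lq = λ²/(μ(μ-λ)) = 190.44/(20.9 × 7.10) = 1.2834

Method 2 (Little's Law):
W = 1/(μ-λ) = 1/7.10 = 0.14085
Wq = W - 1/μ = 0.14085 - 0.047847 = 0.09300
Lq = λWq = 13.8 × 0.09300 = 1.2834 ✔ (matches Method 1)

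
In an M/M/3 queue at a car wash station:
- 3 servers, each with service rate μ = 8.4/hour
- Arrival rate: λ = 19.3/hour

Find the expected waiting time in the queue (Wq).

Traffic intensity: ρ = λ/(cμ) = 19.3/(3×8.4) = 0.7659
Since ρ = 0.7659 < 1, system is stable.
Offered load a = λ/μ = cρ = 19.3/8.4 = 2.2976
P₀ = [ Σₙ₌₀^2 aⁿ/n! + a^3/(3!(1-ρ)) ]⁻¹
Σ = a^0/0! + a^1/1! + a^2/2! = 1.0000 + 2.2976 + 2.6395 = 5.9371
a^3/(3!(1-ρ)) = 12.1293/(6 × 0.234127) = 8.6344
P₀ = 1/(5.9371 + 8.6344) = 0.06863
Lq = P₀·a^3·ρ / (3!(1-ρ)²) = 0.06863 × 12.1293 × 0.7659 / (6 × 0.05482) = 1.9383
Wq = Lq/λ = 1.9383/19.3 = 0.1004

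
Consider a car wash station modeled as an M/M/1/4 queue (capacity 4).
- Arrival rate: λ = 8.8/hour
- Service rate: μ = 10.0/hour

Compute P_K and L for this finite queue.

ρ = λ/μ = 8.8/10.0 = 0.8800
P₀ = (1-ρ)/(1-ρ^(K+1)) = (1-0.8800)/(1-0.8800^5) = 0.1200/0.4723 = 0.2541
P_K = P₀×ρ^K = 0.2541 × 0.8800^4 = 0.2541 × 0.5997 = 0.1524
Blocking probability P_4 = 0.1524 (15.24%)
L = ρ[1 - (K+1)ρ^K + Kρ^(K+1)] / [(1-ρ)(1-ρ^(K+1))]
L = 0.8800 × (1 - 5×0.5996954 + 4×0.5277319) / ((1 - 0.8800) × (1 - 0.5277319)) = 1.7461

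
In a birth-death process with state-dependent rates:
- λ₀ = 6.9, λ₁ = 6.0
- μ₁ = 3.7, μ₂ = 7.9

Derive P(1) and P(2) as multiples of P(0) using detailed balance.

Balance equations:
State 0: λ₀P₀ = μ₁P₁ → P₁ = (λ₀/μ₁)P₀ = (6.9/3.7)P₀ = 1.8649P₀
State 1: P₂ = (λ₀λ₁)/(μ₁μ₂)P₀ = (6.9×6.0)/(3.7×7.9)P₀ = 1.4164P₀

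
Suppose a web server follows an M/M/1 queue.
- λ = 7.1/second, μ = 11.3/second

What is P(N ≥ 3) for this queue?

ρ = λ/μ = 7.1/11.3 = 0.62832
P(N ≥ n) = ρⁿ
P(N ≥ 3) = 0.62832^3
P(N ≥ 3) = 0.2481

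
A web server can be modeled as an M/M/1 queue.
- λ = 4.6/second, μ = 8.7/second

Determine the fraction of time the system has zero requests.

ρ = λ/μ = 4.6/8.7 = 0.5287
P(0) = 1 - ρ = 1 - 0.5287 = 0.4713
The server is idle 47.13% of the time.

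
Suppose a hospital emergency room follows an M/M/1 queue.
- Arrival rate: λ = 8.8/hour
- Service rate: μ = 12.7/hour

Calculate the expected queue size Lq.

ρ = λ/μ = 8.8/12.7 = 0.6929
For M/M/1: Lq = λ²/(μ(μ-λ))
Lq = 77.44/(12.7 × 3.90)
Lq = 1.5635 patients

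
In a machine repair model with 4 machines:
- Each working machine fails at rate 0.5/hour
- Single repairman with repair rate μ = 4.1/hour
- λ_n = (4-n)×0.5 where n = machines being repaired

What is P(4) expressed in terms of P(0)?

P(4)/P(0) = ∏_{i=0}^{4-1} λ_i/μ_{i+1}
= (4-0)×0.5/4.1 × (4-1)×0.5/4.1 × (4-2)×0.5/4.1 × (4-3)×0.5/4.1
= 0.005308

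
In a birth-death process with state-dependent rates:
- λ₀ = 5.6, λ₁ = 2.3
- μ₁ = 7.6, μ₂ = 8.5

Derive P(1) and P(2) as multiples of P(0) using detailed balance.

Balance equations:
State 0: λ₀P₀ = μ₁P₁ → P₁ = (λ₀/μ₁)P₀ = (5.6/7.6)P₀ = 0.7368P₀
State 1: P₂ = (λ₀λ₁)/(μ₁μ₂)P₀ = (5.6×2.3)/(7.6×8.5)P₀ = 0.1994P₀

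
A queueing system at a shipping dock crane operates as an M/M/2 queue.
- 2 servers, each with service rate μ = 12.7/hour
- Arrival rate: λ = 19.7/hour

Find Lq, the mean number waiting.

Traffic intensity: ρ = λ/(cμ) = 19.7/(2×12.7) = 0.7756
Since ρ = 0.7756 < 1, system is stable.
Offered load a = λ/μ = cρ = 19.7/12.7 = 1.5512
P₀ = [ Σₙ₌₀^1 aⁿ/n! + a^2/(2!(1-ρ)) ]⁻¹
Σ = a^0/0! + a^1/1! = 1.0000 + 1.5512 = 2.5512
a^2/(2!(1-ρ)) = 2.40616/(2 × 0.224409) = 5.3611
P₀ = 1/(2.5512 + 5.3611) = 0.1264
Lq = P₀·a^2·ρ / (2!(1-ρ)²) = 0.126386 × 2.40616 × 0.775591 / (2 × 0.0503596) = 2.3418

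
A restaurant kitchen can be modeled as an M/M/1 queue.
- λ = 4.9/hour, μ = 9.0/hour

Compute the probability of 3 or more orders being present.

ρ = λ/μ = 4.9/9.0 = 0.54444
P(N ≥ n) = ρⁿ
P(N ≥ 3) = 0.54444^3
P(N ≥ 3) = 0.1614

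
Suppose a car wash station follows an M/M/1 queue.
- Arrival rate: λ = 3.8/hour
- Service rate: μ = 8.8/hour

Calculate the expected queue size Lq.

ρ = λ/μ = 3.8/8.8 = 0.4318
For M/M/1: Lq = λ²/(μ(μ-λ))
Lq = 14.44/(8.8 × 5.00)
Lq = 0.3282 cars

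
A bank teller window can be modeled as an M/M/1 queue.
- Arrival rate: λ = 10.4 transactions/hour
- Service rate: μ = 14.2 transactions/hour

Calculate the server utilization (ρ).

Server utilization: ρ = λ/μ
ρ = 10.4/14.2 = 0.7324
The server is busy 73.24% of the time.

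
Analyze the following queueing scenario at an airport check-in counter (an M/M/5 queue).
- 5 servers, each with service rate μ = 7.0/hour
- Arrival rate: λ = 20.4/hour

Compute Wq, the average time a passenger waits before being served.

Traffic intensity: ρ = λ/(cμ) = 20.4/(5×7.0) = 0.5829
Since ρ = 0.5829 < 1, system is stable.
Offered load a = λ/μ = cρ = 20.4/7.0 = 2.9143
P₀ = [ Σₙ₌₀^4 aⁿ/n! + a^5/(5!(1-ρ)) ]⁻¹
Σ = a^0/0! + a^1/1! + a^2/2! + a^3/3! + a^4/4! = 1.0000 + 2.9143 + 4.2465 + 4.1252 + 3.0055 = 15.2915
a^5/(5!(1-ρ)) = 210.2135/(120 × 0.41714) = 4.1995
P₀ = 1/(15.2915 + 4.1995) = 0.05131
Lq = P₀·a^5·ρ / (5!(1-ρ)²) = 0.051306 × 210.2135 × 0.58286 / (120 × 0.17401) = 0.3010
Wq = Lq/λ = 0.30105/20.4 = 0.01476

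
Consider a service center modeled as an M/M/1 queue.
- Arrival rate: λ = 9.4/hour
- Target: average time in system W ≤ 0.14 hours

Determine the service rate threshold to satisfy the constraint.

For M/M/1: W = 1/(μ-λ)
Need W ≤ 0.14, so 1/(μ-λ) ≤ 0.14
μ - λ ≥ 1/0.14 = 7.1429
μ ≥ 9.4 + 7.1429 = 16.5429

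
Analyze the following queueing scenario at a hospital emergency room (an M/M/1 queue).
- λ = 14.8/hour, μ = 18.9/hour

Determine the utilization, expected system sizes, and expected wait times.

Step 1: ρ = λ/μ = 14.8/18.9 = 0.7831
Step 2: L = λ/(μ-λ) = 14.8/4.10 = 3.6098
Step 3: Lq = λ²/(μ(μ-λ)) = 219.04/(18.9×4.10) = 2.8267
Step 4: W = 1/(μ-λ) = 1/4.10 = 0.2439024
Step 5: Wq = λ/(μ(μ-λ)) = 14.8/(18.9×4.10) = 0.1910
Step 6: P(0) = 1-ρ = 0.2169
Verify: L = λW = 14.8×0.2439024 = 3.6098 ✔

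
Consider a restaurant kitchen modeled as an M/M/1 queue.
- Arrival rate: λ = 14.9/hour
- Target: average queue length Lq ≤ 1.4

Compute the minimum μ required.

For M/M/1: Lq = λ²/(μ(μ-λ))
Need Lq ≤ 1.4, i.e. μ(μ-λ) ≥ λ²/1.4
μ² - 14.9μ - 222.01/1.4 ≥ 0  →  μ² - 14.9μ - 158.57857 ≥ 0
Quadratic formula (positive root): μ = [λ + √(λ² + 4×158.57857)]/2
Discriminant: 222.01 + 4×158.57857 = 856.3243, √856.3243 = 29.2630
μ ≥ (14.9 + 29.2630)/2 = 22.0815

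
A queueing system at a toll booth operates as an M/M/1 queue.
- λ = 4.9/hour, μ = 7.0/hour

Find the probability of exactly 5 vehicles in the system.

ρ = λ/μ = 4.9/7.0 = 0.7000
P(n) = (1-ρ)ρⁿ
P(5) = (1-0.7000) × 0.7000^5
P(5) = 0.30000 × 0.16807
P(5) = 0.05042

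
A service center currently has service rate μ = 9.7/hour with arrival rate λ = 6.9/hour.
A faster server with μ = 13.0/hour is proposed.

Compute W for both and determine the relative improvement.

System 1: ρ₁ = 6.9/9.7 = 0.7113, W₁ = 1/(9.7-6.9) = 0.3571
System 2: ρ₂ = 6.9/13.0 = 0.5308, W₂ = 1/(13.0-6.9) = 0.1639
Improvement: (W₁-W₂)/W₁ = (0.3571-0.1639)/0.3571 = 54.10%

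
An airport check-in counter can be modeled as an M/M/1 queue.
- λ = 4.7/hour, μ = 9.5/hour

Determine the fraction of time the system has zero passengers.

ρ = λ/μ = 4.7/9.5 = 0.4947
P(0) = 1 - ρ = 1 - 0.4947 = 0.5053
The server is idle 50.53% of the time.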